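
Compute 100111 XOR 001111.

XOR: 1 when bits differ
  100111
^ 001111
--------
  101000
Decimal: 39 ^ 15 = 40



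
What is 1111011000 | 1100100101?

OR: 1 when either bit is 1
  1111011000
| 1100100101
------------
  1111111101
Decimal: 984 | 805 = 1021



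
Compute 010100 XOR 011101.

XOR: 1 when bits differ
  010100
^ 011101
--------
  001001
Decimal: 20 ^ 29 = 9



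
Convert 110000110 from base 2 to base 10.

Sum of powers of 2 for each 1-bit:
2^1 + 2^2 + 2^7 + 2^8
= 2 + 4 + 128 + 256
= 390



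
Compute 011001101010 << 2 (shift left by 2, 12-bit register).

Original: 011001101010 (decimal 1642)
Shift left by 2 positions
Append 2 zeros on the right and drop the 2 high bits that overflow the 12-bit width
Result: 100110101000 (decimal 2472)
Equivalent: 1642 << 2 = 1642 × 2^2 = 6568, truncated to 12 bits = 2472



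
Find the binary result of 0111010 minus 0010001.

Method 1 - Direct subtraction (column by column from the right: bit − bit − borrow-in; if negative, add 2 and borrow 1 from the next column):
borrow: 0000010
        0111010
-       0010001
---------------
        0101001

Method 2 - Add two's complement:
Two's complement of 0010001: invert → 1101110, add 1 → 1101111
  0111010
+ 1101111
---------
 10101001  (end carry out of the top bit = 1)
Discarding the end carry: 0101001
Decimal check:
  0111010 = 32 + 16 + 8 + 2 = 58
  0010001 = 16 + 1 = 17
  58 - 17 = 41, and 0101001 = 32 + 8 + 1 = 41 ✓



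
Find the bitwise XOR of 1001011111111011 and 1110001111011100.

XOR: 1 when bits differ
  1001011111111011
^ 1110001111011100
------------------
  0111010000100111
Decimal: 38907 ^ 58332 = 29735



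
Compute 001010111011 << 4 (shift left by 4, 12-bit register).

Original: 001010111011 (decimal 699)
Shift left by 4 positions
Append 4 zeros on the right and drop the 4 high bits that overflow the 12-bit width
Result: 101110110000 (decimal 2992)
Equivalent: 699 << 4 = 699 × 2^4 = 11184, truncated to 12 bits = 2992



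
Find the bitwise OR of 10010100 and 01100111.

OR: 1 when either bit is 1
  10010100
| 01100111
----------
  11110111
Decimal: 148 | 103 = 247



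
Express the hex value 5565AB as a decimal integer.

Expand by place value (powers of 16):
Digit values: A = 10, B = 11
5565AB = 5 × 16^5 + 5 × 16^4 + 6 × 16^3 + 5 × 16^2 + 10 × 16^1 + 11 × 16^0
= 5 × 1048576 + 5 × 65536 + 6 × 4096 + 5 × 256 + 10 × 16 + 11 × 1
= 5242880 + 327680 + 24576 + 1280 + 160 + 11
= 5596587



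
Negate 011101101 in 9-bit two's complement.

Original: 011101101
Step 1 - Invert all bits: 100010010
Step 2 - Add 1: 100010011
Verification: 011101101 + 100010011 = 1000000000; discarding the end carry (carry out of the top bit) leaves the 9-bit value 000000000, as required for x + (-x)



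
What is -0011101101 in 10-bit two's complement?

Original: 0011101101
Step 1 - Invert all bits: 1100010010
Step 2 - Add 1: 1100010011
Verification: 0011101101 + 1100010011 = 10000000000; discarding the end carry (carry out of the top bit) leaves the 10-bit value 0000000000, as required for x + (-x)



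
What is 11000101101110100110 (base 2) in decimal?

Sum of powers of 2 for each 1-bit:
2^1 + 2^2 + 2^5 + 2^7 + 2^8 + 2^9 + 2^11 + 2^12 + 2^14 + 2^18 + 2^19
= 2 + 4 + 32 + 128 + 256 + 512 + 2048 + 4096 + 16384 + 262144 + 524288
= 809894



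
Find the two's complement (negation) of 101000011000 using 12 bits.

Original (sign bit 1, negative): 101000011000
Step 1 - Invert all bits: 010111100111
Step 2 - Add 1: 010111101000
Verification: 101000011000 + 010111101000 = 1000000000000; discarding the end carry (carry out of the top bit) leaves the 12-bit value 000000000000, as required for x + (-x)



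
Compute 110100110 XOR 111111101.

XOR: 1 when bits differ
  110100110
^ 111111101
-----------
  001011011
Decimal: 422 ^ 509 = 91



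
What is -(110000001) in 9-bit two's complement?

Original (sign bit 1, negative): 110000001
Step 1 - Invert all bits: 001111110
Step 2 - Add 1: 001111111
Verification: 110000001 + 001111111 = 1000000000; discarding the end carry (carry out of the top bit) leaves the 9-bit value 000000000, as required for x + (-x)



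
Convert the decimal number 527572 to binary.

Using repeated division by 2:
527572 ÷ 2 = 263786 remainder 0
263786 ÷ 2 = 131893 remainder 0
131893 ÷ 2 = 65946 remainder 1
65946 ÷ 2 = 32973 remainder 0
32973 ÷ 2 = 16486 remainder 1
16486 ÷ 2 = 8243 remainder 0
8243 ÷ 2 = 4121 remainder 1
4121 ÷ 2 = 2060 remainder 1
2060 ÷ 2 = 1030 remainder 0
1030 ÷ 2 = 515 remainder 0
515 ÷ 2 = 257 remainder 1
257 ÷ 2 = 128 remainder 1
128 ÷ 2 = 64 remainder 0
64 ÷ 2 = 32 remainder 0
32 ÷ 2 = 16 remainder 0
16 ÷ 2 = 8 remainder 0
8 ÷ 2 = 4 remainder 0
4 ÷ 2 = 2 remainder 0
2 ÷ 2 = 1 remainder 0
1 ÷ 2 = 0 remainder 1
Reading remainders bottom to top: 10000000110011010100



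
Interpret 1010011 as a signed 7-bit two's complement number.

Binary: 1010011
Sign bit: 1 (negative)
Invert: 0101100
Add 1:  0101101
Magnitude: 0101101 = 32 + 8 + 4 + 1 = 45
Value: -45



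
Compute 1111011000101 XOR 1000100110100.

XOR: 1 when bits differ
  1111011000101
^ 1000100110100
---------------
  0111111110001
Decimal: 7877 ^ 4404 = 4081



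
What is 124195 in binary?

Using repeated division by 2:
124195 ÷ 2 = 62097 remainder 1
62097 ÷ 2 = 31048 remainder 1
31048 ÷ 2 = 15524 remainder 0
15524 ÷ 2 = 7762 remainder 0
7762 ÷ 2 = 3881 remainder 0
3881 ÷ 2 = 1940 remainder 1
1940 ÷ 2 = 970 remainder 0
970 ÷ 2 = 485 remainder 0
485 ÷ 2 = 242 remainder 1
242 ÷ 2 = 121 remainder 0
121 ÷ 2 = 60 remainder 1
60 ÷ 2 = 30 remainder 0
30 ÷ 2 = 15 remainder 0
15 ÷ 2 = 7 remainder 1
7 ÷ 2 = 3 remainder 1
3 ÷ 2 = 1 remainder 1
1 ÷ 2 = 0 remainder 1
Reading remainders bottom to top: 11110010100100011



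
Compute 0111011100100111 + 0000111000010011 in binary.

Add column by column from the right: bit + bit + carry-in; write the sum mod 2, carry 1 when the sum is 2 or 3.
carry:  1111110000001110
        0111011100100111
+       0000111000010011
------------------------
       01000010100111010
(the carry out of the leftmost column, 0, becomes the leading bit)
Decimal check:
  0111011100100111 = 16384 + 8192 + 4096 + 1024 + 512 + 256 + 32 + 4 + 2 + 1 = 30503
  0000111000010011 = 2048 + 1024 + 512 + 16 + 2 + 1 = 3603
  30503 + 3603 = 34106, and 01000010100111010 = 32768 + 1024 + 256 + 32 + 16 + 8 + 2 = 34106 ✓



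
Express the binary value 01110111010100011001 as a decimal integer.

Sum of powers of 2 for each 1-bit:
2^0 + 2^3 + 2^4 + 2^8 + 2^10 + 2^12 + 2^13 + 2^14 + 2^16 + 2^17 + 2^18
= 1 + 8 + 16 + 256 + 1024 + 4096 + 8192 + 16384 + 65536 + 131072 + 262144
= 488729



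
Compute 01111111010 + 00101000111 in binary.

Add column by column from the right: bit + bit + carry-in; write the sum mod 2, carry 1 when the sum is 2 or 3.
carry:  11111111100
        01111111010
+       00101000111
-------------------
       010101000001
(the carry out of the leftmost column, 0, becomes the leading bit)
Decimal check:
  01111111010 = 512 + 256 + 128 + 64 + 32 + 16 + 8 + 2 = 1018
  00101000111 = 256 + 64 + 4 + 2 + 1 = 327
  1018 + 327 = 1345, and 010101000001 = 1024 + 256 + 64 + 1 = 1345 ✓



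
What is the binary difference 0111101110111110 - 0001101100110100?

Method 1 - Direct subtraction (column by column from the right: bit − bit − borrow-in; if negative, add 2 and borrow 1 from the next column):
borrow: 0000000000000000
        0111101110111110
-       0001101100110100
------------------------
        0110000010001010

Method 2 - Add two's complement:
Two's complement of 0001101100110100: invert → 1110010011001011, add 1 → 1110010011001100
  0111101110111110
+ 1110010011001100
------------------
 10110000010001010  (end carry out of the top bit = 1)
Discarding the end carry: 0110000010001010
Decimal check:
  0111101110111110 = 16384 + 8192 + 4096 + 2048 + 512 + 256 + 128 + 32 + 16 + 8 + 4 + 2 = 31678
  0001101100110100 = 4096 + 2048 + 512 + 256 + 32 + 16 + 4 = 6964
  31678 - 6964 = 24714, and 0110000010001010 = 16384 + 8192 + 128 + 8 + 2 = 24714 ✓



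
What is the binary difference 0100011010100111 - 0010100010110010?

Method 1 - Direct subtraction (column by column from the right: bit − bit − borrow-in; if negative, add 2 and borrow 1 from the next column):
borrow: 0111001111100000
        0100011010100111
-       0010100010110010
------------------------
        0001110111110101

Method 2 - Add two's complement:
Two's complement of 0010100010110010: invert → 1101011101001101, add 1 → 1101011101001110
  0100011010100111
+ 1101011101001110
------------------
 10001110111110101  (end carry out of the top bit = 1)
Discarding the end carry: 0001110111110101
Decimal check:
  0100011010100111 = 16384 + 1024 + 512 + 128 + 32 + 4 + 2 + 1 = 18087
  0010100010110010 = 8192 + 2048 + 128 + 32 + 16 + 2 = 10418
  18087 - 10418 = 7669, and 0001110111110101 = 4096 + 2048 + 1024 + 256 + 128 + 64 + 32 + 16 + 4 + 1 = 7669 ✓



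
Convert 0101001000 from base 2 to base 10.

Sum of powers of 2 for each 1-bit:
2^3 + 2^6 + 2^8
= 8 + 64 + 256
= 328



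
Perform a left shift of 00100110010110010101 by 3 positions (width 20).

Original: 00100110010110010101 (decimal 157077)
Shift left by 3 positions
Append 3 zeros on the right and drop the 3 high bits that overflow the 20-bit width
Result: 00110010110010101000 (decimal 208040)
Equivalent: 157077 << 3 = 157077 × 2^3 = 1256616, truncated to 20 bits = 208040



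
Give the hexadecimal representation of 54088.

Using repeated division by 16 (digits 10–15 are A–F):
54088 ÷ 16 = 3380 remainder 8
3380 ÷ 16 = 211 remainder 4
211 ÷ 16 = 13 remainder 3
13 ÷ 16 = 0 remainder 13 (D)
Reading remainders bottom to top: D348



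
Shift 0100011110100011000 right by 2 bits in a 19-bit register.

Original: 0100011110100011000 (decimal 146712)
Shift right by 2 positions
Drop the 2 low bits; fill with zeros on the left
Result: 0001000111101000110 (decimal 36678)
Equivalent: 146712 >> 2 = 146712 ÷ 2^2 = 36678



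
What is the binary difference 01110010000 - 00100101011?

Method 1 - Direct subtraction (column by column from the right: bit − bit − borrow-in; if negative, add 2 and borrow 1 from the next column):
borrow: 00011011110
        01110010000
-       00100101011
-------------------
        01001100101

Method 2 - Add two's complement:
Two's complement of 00100101011: invert → 11011010100, add 1 → 11011010101
  01110010000
+ 11011010101
-------------
 101001100101  (end carry out of the top bit = 1)
Discarding the end carry: 01001100101
Decimal check:
  01110010000 = 512 + 256 + 128 + 16 = 912
  00100101011 = 256 + 32 + 8 + 2 + 1 = 299
  912 - 299 = 613, and 01001100101 = 512 + 64 + 32 + 4 + 1 = 613 ✓



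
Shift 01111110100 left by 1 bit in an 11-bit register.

Original: 01111110100 (decimal 1012)
Shift left by 1 position
Append 1 zero on the right
Result: 11111101000 (decimal 2024)
Equivalent: 1012 << 1 = 1012 × 2^1 = 2024



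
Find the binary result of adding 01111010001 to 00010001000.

Add column by column from the right: bit + bit + carry-in; write the sum mod 2, carry 1 when the sum is 2 or 3.
carry:  11100000000
        01111010001
+       00010001000
-------------------
       010001011001
(the carry out of the leftmost column, 0, becomes the leading bit)
Decimal check:
  01111010001 = 512 + 256 + 128 + 64 + 16 + 1 = 977
  00010001000 = 128 + 8 = 136
  977 + 136 = 1113, and 010001011001 = 1024 + 64 + 16 + 8 + 1 = 1113 ✓



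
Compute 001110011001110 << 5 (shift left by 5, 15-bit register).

Original: 001110011001110 (decimal 7374)
Shift left by 5 positions
Append 5 zeros on the right and drop the 5 high bits that overflow the 15-bit width
Result: 001100111000000 (decimal 6592)
Equivalent: 7374 << 5 = 7374 × 2^5 = 235968, truncated to 15 bits = 6592



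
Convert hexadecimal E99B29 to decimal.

Expand by place value (powers of 16):
Digit values: E = 14, B = 11
E99B29 = 14 × 16^5 + 9 × 16^4 + 9 × 16^3 + 11 × 16^2 + 2 × 16^1 + 9 × 16^0
= 14 × 1048576 + 9 × 65536 + 9 × 4096 + 11 × 256 + 2 × 16 + 9 × 1
= 14680064 + 589824 + 36864 + 2816 + 32 + 9
= 15309609



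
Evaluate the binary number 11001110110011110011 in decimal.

Sum of powers of 2 for each 1-bit:
2^0 + 2^1 + 2^4 + 2^5 + 2^6 + 2^7 + 2^10 + 2^11 + 2^13 + 2^14 + 2^15 + 2^18 + 2^19
= 1 + 2 + 16 + 32 + 64 + 128 + 1024 + 2048 + 8192 + 16384 + 32768 + 262144 + 524288
= 847091



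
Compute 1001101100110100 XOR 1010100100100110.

XOR: 1 when bits differ
  1001101100110100
^ 1010100100100110
------------------
  0011001000010010
Decimal: 39732 ^ 43302 = 12818



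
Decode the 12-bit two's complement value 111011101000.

Binary: 111011101000
Sign bit: 1 (negative)
Invert: 000100010111
Add 1:  000100011000
Magnitude: 000100011000 = 256 + 16 + 8 = 280
Value: -280



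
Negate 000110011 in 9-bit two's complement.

Original: 000110011
Step 1 - Invert all bits: 111001100
Step 2 - Add 1: 111001101
Verification: 000110011 + 111001101 = 1000000000; discarding the end carry (carry out of the top bit) leaves the 9-bit value 000000000, as required for x + (-x)



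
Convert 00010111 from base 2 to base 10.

Sum of powers of 2 for each 1-bit:
2^0 + 2^1 + 2^2 + 2^4
= 1 + 2 + 4 + 16
= 23



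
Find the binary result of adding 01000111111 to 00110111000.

Add column by column from the right: bit + bit + carry-in; write the sum mod 2, carry 1 when the sum is 2 or 3.
carry:  00001110000
        01000111111
+       00110111000
-------------------
       001111110111
(the carry out of the leftmost column, 0, becomes the leading bit)
Decimal check:
  01000111111 = 512 + 32 + 16 + 8 + 4 + 2 + 1 = 575
  00110111000 = 256 + 128 + 32 + 16 + 8 = 440
  575 + 440 = 1015, and 001111110111 = 512 + 256 + 128 + 64 + 32 + 16 + 4 + 2 + 1 = 1015 ✓



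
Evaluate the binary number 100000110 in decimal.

Sum of powers of 2 for each 1-bit:
2^1 + 2^2 + 2^8
= 2 + 4 + 256
= 262



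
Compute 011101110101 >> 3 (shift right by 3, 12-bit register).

Original: 011101110101 (decimal 1909)
Shift right by 3 positions
Drop the 3 low bits; fill with zeros on the left
Result: 000011101110 (decimal 238)
Equivalent: 1909 >> 3 = 1909 ÷ 2^3 = 238



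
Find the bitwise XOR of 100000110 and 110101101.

XOR: 1 when bits differ
  100000110
^ 110101101
-----------
  010101011
Decimal: 262 ^ 429 = 171



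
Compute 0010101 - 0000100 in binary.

Method 1 - Direct subtraction (column by column from the right: bit − bit − borrow-in; if negative, add 2 and borrow 1 from the next column):
borrow: 0000000
        0010101
-       0000100
---------------
        0010001

Method 2 - Add two's complement:
Two's complement of 0000100: invert → 1111011, add 1 → 1111100
  0010101
+ 1111100
---------
 10010001  (end carry out of the top bit = 1)
Discarding the end carry: 0010001
Decimal check:
  0010101 = 16 + 4 + 1 = 21
  0000100 = 4
  21 - 4 = 17, and 0010001 = 16 + 1 = 17 ✓



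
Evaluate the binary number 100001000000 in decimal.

Sum of powers of 2 for each 1-bit:
2^6 + 2^11
= 64 + 2048
= 2112



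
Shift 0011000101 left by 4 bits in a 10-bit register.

Original: 0011000101 (decimal 197)
Shift left by 4 positions
Append 4 zeros on the right and drop the 4 high bits that overflow the 10-bit width
Result: 0001010000 (decimal 80)
Equivalent: 197 << 4 = 197 × 2^4 = 3152, truncated to 10 bits = 80



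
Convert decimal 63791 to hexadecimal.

Using repeated division by 16 (digits 10–15 are A–F):
63791 ÷ 16 = 3986 remainder 15 (F)
3986 ÷ 16 = 249 remainder 2
249 ÷ 16 = 15 remainder 9
15 ÷ 16 = 0 remainder 15 (F)
Reading remainders bottom to top: F92F



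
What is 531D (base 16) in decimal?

Expand by place value (powers of 16):
Digit values: D = 13
531D = 5 × 16^3 + 3 × 16^2 + 1 × 16^1 + 13 × 16^0
= 5 × 4096 + 3 × 256 + 1 × 16 + 13 × 1
= 20480 + 768 + 16 + 13
= 21277



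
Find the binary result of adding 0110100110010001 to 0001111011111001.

Add column by column from the right: bit + bit + carry-in; write the sum mod 2, carry 1 when the sum is 2 or 3.
carry:  1111111111100010
        0110100110010001
+       0001111011111001
------------------------
       01000100010001010
(the carry out of the leftmost column, 0, becomes the leading bit)
Decimal check:
  0110100110010001 = 16384 + 8192 + 2048 + 256 + 128 + 16 + 1 = 27025
  0001111011111001 = 4096 + 2048 + 1024 + 512 + 128 + 64 + 32 + 16 + 8 + 1 = 7929
  27025 + 7929 = 34954, and 01000100010001010 = 32768 + 2048 + 128 + 8 + 2 = 34954 ✓



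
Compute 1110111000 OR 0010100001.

OR: 1 when either bit is 1
  1110111000
| 0010100001
------------
  1110111001
Decimal: 952 | 161 = 953



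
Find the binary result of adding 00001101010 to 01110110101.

Add column by column from the right: bit + bit + carry-in; write the sum mod 2, carry 1 when the sum is 2 or 3.
carry:  11111000000
        00001101010
+       01110110101
-------------------
       010000011111
(the carry out of the leftmost column, 0, becomes the leading bit)
Decimal check:
  00001101010 = 64 + 32 + 8 + 2 = 106
  01110110101 = 512 + 256 + 128 + 32 + 16 + 4 + 1 = 949
  106 + 949 = 1055, and 010000011111 = 1024 + 16 + 8 + 4 + 2 + 1 = 1055 ✓



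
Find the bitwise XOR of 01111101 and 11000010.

XOR: 1 when bits differ
  01111101
^ 11000010
----------
  10111111
Decimal: 125 ^ 194 = 191



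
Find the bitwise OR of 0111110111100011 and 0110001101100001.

OR: 1 when either bit is 1
  0111110111100011
| 0110001101100001
------------------
  0111111111100011
Decimal: 32227 | 25441 = 32739



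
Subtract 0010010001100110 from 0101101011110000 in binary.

Method 1 - Direct subtraction (column by column from the right: bit − bit − borrow-in; if negative, add 2 and borrow 1 from the next column):
borrow: 0100100000011100
        0101101011110000
-       0010010001100110
------------------------
        0011011010001010

Method 2 - Add two's complement:
Two's complement of 0010010001100110: invert → 1101101110011001, add 1 → 1101101110011010
  0101101011110000
+ 1101101110011010
------------------
 10011011010001010  (end carry out of the top bit = 1)
Discarding the end carry: 0011011010001010
Decimal check:
  0101101011110000 = 16384 + 4096 + 2048 + 512 + 128 + 64 + 32 + 16 = 23280
  0010010001100110 = 8192 + 1024 + 64 + 32 + 4 + 2 = 9318
  23280 - 9318 = 13962, and 0011011010001010 = 8192 + 4096 + 1024 + 512 + 128 + 8 + 2 = 13962 ✓



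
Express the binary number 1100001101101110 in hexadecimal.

Group into 4-bit nibbles from right:
  1100 = C
  0011 = 3
  0110 = 6
  1110 = E
Result: C36E



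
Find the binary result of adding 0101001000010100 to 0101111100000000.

Add column by column from the right: bit + bit + carry-in; write the sum mod 2, carry 1 when the sum is 2 or 3.
carry:  1011110000000000
        0101001000010100
+       0101111100000000
------------------------
       01011000100010100
(the carry out of the leftmost column, 0, becomes the leading bit)
Decimal check:
  0101001000010100 = 16384 + 4096 + 512 + 16 + 4 = 21012
  0101111100000000 = 16384 + 4096 + 2048 + 1024 + 512 + 256 = 24320
  21012 + 24320 = 45332, and 01011000100010100 = 32768 + 8192 + 4096 + 256 + 16 + 4 = 45332 ✓



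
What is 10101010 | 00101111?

OR: 1 when either bit is 1
  10101010
| 00101111
----------
  10101111
Decimal: 170 | 47 = 175



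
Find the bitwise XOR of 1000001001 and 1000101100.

XOR: 1 when bits differ
  1000001001
^ 1000101100
------------
  0000100101
Decimal: 521 ^ 556 = 37



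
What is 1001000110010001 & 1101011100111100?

AND: 1 only when both bits are 1
  1001000110010001
& 1101011100111100
------------------
  1001000100010000
Decimal: 37265 & 55100 = 37136



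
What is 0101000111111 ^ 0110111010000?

XOR: 1 when bits differ
  0101000111111
^ 0110111010000
---------------
  0011111101111
Decimal: 2623 ^ 3536 = 2031



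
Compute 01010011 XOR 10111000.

XOR: 1 when bits differ
  01010011
^ 10111000
----------
  11101011
Decimal: 83 ^ 184 = 235



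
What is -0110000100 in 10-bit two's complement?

Original: 0110000100
Step 1 - Invert all bits: 1001111011
Step 2 - Add 1: 1001111100
Verification: 0110000100 + 1001111100 = 10000000000; discarding the end carry (carry out of the top bit) leaves the 10-bit value 0000000000, as required for x + (-x)



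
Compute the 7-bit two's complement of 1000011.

Original (sign bit 1, negative): 1000011
Step 1 - Invert all bits: 0111100
Step 2 - Add 1: 0111101
Verification: 1000011 + 0111101 = 10000000; discarding the end carry (carry out of the top bit) leaves the 7-bit value 0000000, as required for x + (-x)



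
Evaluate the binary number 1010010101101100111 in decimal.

Sum of powers of 2 for each 1-bit:
2^0 + 2^1 + 2^2 + 2^5 + 2^6 + 2^8 + 2^9 + 2^11 + 2^13 + 2^16 + 2^18
= 1 + 2 + 4 + 32 + 64 + 256 + 512 + 2048 + 8192 + 65536 + 262144
= 338791



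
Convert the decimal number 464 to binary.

Using repeated division by 2:
464 ÷ 2 = 232 remainder 0
232 ÷ 2 = 116 remainder 0
116 ÷ 2 = 58 remainder 0
58 ÷ 2 = 29 remainder 0
29 ÷ 2 = 14 remainder 1
14 ÷ 2 = 7 remainder 0
7 ÷ 2 = 3 remainder 1
3 ÷ 2 = 1 remainder 1
1 ÷ 2 = 0 remainder 1
Reading remainders bottom to top: 111010000



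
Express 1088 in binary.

Using repeated division by 2:
1088 ÷ 2 = 544 remainder 0
544 ÷ 2 = 272 remainder 0
272 ÷ 2 = 136 remainder 0
136 ÷ 2 = 68 remainder 0
68 ÷ 2 = 34 remainder 0
34 ÷ 2 = 17 remainder 0
17 ÷ 2 = 8 remainder 1
8 ÷ 2 = 4 remainder 0
4 ÷ 2 = 2 remainder 0
2 ÷ 2 = 1 remainder 0
1 ÷ 2 = 0 remainder 1
Reading remainders bottom to top: 10001000000



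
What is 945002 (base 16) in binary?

Convert each hex digit to 4 bits:
  9 = 1001
  4 = 0100
  5 = 0101
  0 = 0000
  0 = 0000
  2 = 0010
Concatenate: 100101000101000000000010



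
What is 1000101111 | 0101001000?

OR: 1 when either bit is 1
  1000101111
| 0101001000
------------
  1101101111
Decimal: 559 | 328 = 879



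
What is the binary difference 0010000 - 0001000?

Method 1 - Direct subtraction (column by column from the right: bit − bit − borrow-in; if negative, add 2 and borrow 1 from the next column):
borrow: 0010000
        0010000
-       0001000
---------------
        0001000

Method 2 - Add two's complement:
Two's complement of 0001000: invert → 1110111, add 1 → 1111000
  0010000
+ 1111000
---------
 10001000  (end carry out of the top bit = 1)
Discarding the end carry: 0001000
Decimal check:
  0010000 = 16
  0001000 = 8
  16 - 8 = 8, and 0001000 = 8 ✓



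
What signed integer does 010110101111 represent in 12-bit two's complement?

Binary: 010110101111
Sign bit: 0 (non-negative)
Read directly as an unsigned value:
010110101111 = 1024 + 256 + 128 + 32 + 8 + 4 + 2 + 1 = 1455
Value: 1455



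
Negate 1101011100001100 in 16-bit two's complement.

Original (sign bit 1, negative): 1101011100001100
Step 1 - Invert all bits: 0010100011110011
Step 2 - Add 1: 0010100011110100
Verification: 1101011100001100 + 0010100011110100 = 10000000000000000; discarding the end carry (carry out of the top bit) leaves the 16-bit value 0000000000000000, as required for x + (-x)



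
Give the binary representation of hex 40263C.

Convert each hex digit to 4 bits:
  4 = 0100
  0 = 0000
  2 = 0010
  6 = 0110
  3 = 0011
  C = 1100
Concatenate: 010000000010011000111100



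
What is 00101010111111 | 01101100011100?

OR: 1 when either bit is 1
  00101010111111
| 01101100011100
----------------
  01101110111111
Decimal: 2751 | 6940 = 7103



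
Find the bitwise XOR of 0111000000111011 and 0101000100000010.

XOR: 1 when bits differ
  0111000000111011
^ 0101000100000010
------------------
  0010000100111001
Decimal: 28731 ^ 20738 = 8505



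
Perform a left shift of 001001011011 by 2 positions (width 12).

Original: 001001011011 (decimal 603)
Shift left by 2 positions
Append 2 zeros on the right
Result: 100101101100 (decimal 2412)
Equivalent: 603 << 2 = 603 × 2^2 = 2412



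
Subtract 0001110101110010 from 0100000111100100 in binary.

Method 1 - Direct subtraction (column by column from the right: bit − bit − borrow-in; if negative, add 2 and borrow 1 from the next column):
borrow: 0111100011100100
        0100000111100100
-       0001110101110010
------------------------
        0010010001110010

Method 2 - Add two's complement:
Two's complement of 0001110101110010: invert → 1110001010001101, add 1 → 1110001010001110
  0100000111100100
+ 1110001010001110
------------------
 10010010001110010  (end carry out of the top bit = 1)
Discarding the end carry: 0010010001110010
Decimal check:
  0100000111100100 = 16384 + 256 + 128 + 64 + 32 + 4 = 16868
  0001110101110010 = 4096 + 2048 + 1024 + 256 + 64 + 32 + 16 + 2 = 7538
  16868 - 7538 = 9330, and 0010010001110010 = 8192 + 1024 + 64 + 32 + 16 + 2 = 9330 ✓



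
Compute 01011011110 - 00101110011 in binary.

Method 1 - Direct subtraction (column by column from the right: bit − bit − borrow-in; if negative, add 2 and borrow 1 from the next column):
borrow: 01011000110
        01011011110
-       00101110011
-------------------
        00101101011

Method 2 - Add two's complement:
Two's complement of 00101110011: invert → 11010001100, add 1 → 11010001101
  01011011110
+ 11010001101
-------------
 100101101011  (end carry out of the top bit = 1)
Discarding the end carry: 00101101011
Decimal check:
  01011011110 = 512 + 128 + 64 + 16 + 8 + 4 + 2 = 734
  00101110011 = 256 + 64 + 32 + 16 + 2 + 1 = 371
  734 - 371 = 363, and 00101101011 = 256 + 64 + 32 + 8 + 2 + 1 = 363 ✓



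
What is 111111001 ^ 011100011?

XOR: 1 when bits differ
  111111001
^ 011100011
-----------
  100011010
Decimal: 505 ^ 227 = 282



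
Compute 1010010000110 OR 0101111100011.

OR: 1 when either bit is 1
  1010010000110
| 0101111100011
---------------
  1111111100111
Decimal: 5254 | 3043 = 8167



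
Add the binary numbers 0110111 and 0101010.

Add column by column from the right: bit + bit + carry-in; write the sum mod 2, carry 1 when the sum is 2 or 3.
carry:  1111100
        0110111
+       0101010
---------------
       01100001
(the carry out of the leftmost column, 0, becomes the leading bit)
Decimal check:
  0110111 = 32 + 16 + 4 + 2 + 1 = 55
  0101010 = 32 + 8 + 2 = 42
  55 + 42 = 97, and 01100001 = 64 + 32 + 1 = 97 ✓



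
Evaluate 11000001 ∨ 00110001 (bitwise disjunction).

OR: 1 when either bit is 1
  11000001
| 00110001
----------
  11110001
Decimal: 193 | 49 = 241



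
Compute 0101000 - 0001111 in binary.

Method 1 - Direct subtraction (column by column from the right: bit − bit − borrow-in; if negative, add 2 and borrow 1 from the next column):
borrow: 0111110
        0101000
-       0001111
---------------
        0011001

Method 2 - Add two's complement:
Two's complement of 0001111: invert → 1110000, add 1 → 1110001
  0101000
+ 1110001
---------
 10011001  (end carry out of the top bit = 1)
Discarding the end carry: 0011001
Decimal check:
  0101000 = 32 + 8 = 40
  0001111 = 8 + 4 + 2 + 1 = 15
  40 - 15 = 25, and 0011001 = 16 + 8 + 1 = 25 ✓



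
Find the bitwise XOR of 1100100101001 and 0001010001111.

XOR: 1 when bits differ
  1100100101001
^ 0001010001111
---------------
  1101110100110
Decimal: 6441 ^ 655 = 7078



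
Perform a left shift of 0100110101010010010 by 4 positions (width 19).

Original: 0100110101010010010 (decimal 158354)
Shift left by 4 positions
Append 4 zeros on the right and drop the 4 high bits that overflow the 19-bit width
Result: 1101010100100100000 (decimal 436512)
Equivalent: 158354 << 4 = 158354 × 2^4 = 2533664, truncated to 19 bits = 436512



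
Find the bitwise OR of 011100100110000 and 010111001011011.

OR: 1 when either bit is 1
  011100100110000
| 010111001011011
-----------------
  011111101111011
Decimal: 14640 | 11867 = 16251



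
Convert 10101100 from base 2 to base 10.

Sum of powers of 2 for each 1-bit:
2^2 + 2^3 + 2^5 + 2^7
= 4 + 8 + 32 + 128
= 172



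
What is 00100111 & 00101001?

AND: 1 only when both bits are 1
  00100111
& 00101001
----------
  00100001
Decimal: 39 & 41 = 33



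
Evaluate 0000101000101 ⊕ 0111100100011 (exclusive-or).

XOR: 1 when bits differ
  0000101000101
^ 0111100100011
---------------
  0111001100110
Decimal: 325 ^ 3875 = 3686



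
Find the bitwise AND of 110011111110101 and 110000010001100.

AND: 1 only when both bits are 1
  110011111110101
& 110000010001100
-----------------
  110000010000100
Decimal: 26613 & 24716 = 24708



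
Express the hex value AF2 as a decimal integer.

Expand by place value (powers of 16):
Digit values: A = 10, F = 15
AF2 = 10 × 16^2 + 15 × 16^1 + 2 × 16^0
= 10 × 256 + 15 × 16 + 2 × 1
= 2560 + 240 + 2
= 2802



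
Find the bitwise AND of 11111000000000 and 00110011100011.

AND: 1 only when both bits are 1
  11111000000000
& 00110011100011
----------------
  00110000000000
Decimal: 15872 & 3299 = 3072



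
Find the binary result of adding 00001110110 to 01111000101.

Add column by column from the right: bit + bit + carry-in; write the sum mod 2, carry 1 when the sum is 2 or 3.
carry:  11110001000
        00001110110
+       01111000101
-------------------
       010000111011
(the carry out of the leftmost column, 0, becomes the leading bit)
Decimal check:
  00001110110 = 64 + 32 + 16 + 4 + 2 = 118
  01111000101 = 512 + 256 + 128 + 64 + 4 + 1 = 965
  118 + 965 = 1083, and 010000111011 = 1024 + 32 + 16 + 8 + 2 + 1 = 1083 ✓



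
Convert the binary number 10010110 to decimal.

Sum of powers of 2 for each 1-bit:
2^1 + 2^2 + 2^4 + 2^7
= 2 + 4 + 16 + 128
= 150



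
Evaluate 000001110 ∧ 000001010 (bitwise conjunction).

AND: 1 only when both bits are 1
  000001110
& 000001010
-----------
  000001010
Decimal: 14 & 10 = 10



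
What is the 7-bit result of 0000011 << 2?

Original: 0000011 (decimal 3)
Shift left by 2 positions
Append 2 zeros on the right
Result: 0001100 (decimal 12)
Equivalent: 3 << 2 = 3 × 2^2 = 12



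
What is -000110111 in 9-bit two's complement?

Original: 000110111
Step 1 - Invert all bits: 111001000
Step 2 - Add 1: 111001001
Verification: 000110111 + 111001001 = 1000000000; discarding the end carry (carry out of the top bit) leaves the 9-bit value 000000000, as required for x + (-x)



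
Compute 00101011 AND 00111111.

AND: 1 only when both bits are 1
  00101011
& 00111111
----------
  00101011
Decimal: 43 & 63 = 43



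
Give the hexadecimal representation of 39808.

Using repeated division by 16 (digits 10–15 are A–F):
39808 ÷ 16 = 2488 remainder 0
2488 ÷ 16 = 155 remainder 8
155 ÷ 16 = 9 remainder 11 (B)
9 ÷ 16 = 0 remainder 9
Reading remainders bottom to top: 9B80



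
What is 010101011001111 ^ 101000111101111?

XOR: 1 when bits differ
  010101011001111
^ 101000111101111
-----------------
  111101100100000
Decimal: 10959 ^ 20975 = 31520



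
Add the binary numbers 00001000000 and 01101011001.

Add column by column from the right: bit + bit + carry-in; write the sum mod 2, carry 1 when the sum is 2 or 3.
carry:  00010000000
        00001000000
+       01101011001
-------------------
       001110011001
(the carry out of the leftmost column, 0, becomes the leading bit)
Decimal check:
  00001000000 = 64
  01101011001 = 512 + 256 + 64 + 16 + 8 + 1 = 857
  64 + 857 = 921, and 001110011001 = 512 + 256 + 128 + 16 + 8 + 1 = 921 ✓



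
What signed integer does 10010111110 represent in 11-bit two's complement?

Binary: 10010111110
Sign bit: 1 (negative)
Invert: 01101000001
Add 1:  01101000010
Magnitude: 01101000010 = 512 + 256 + 64 + 2 = 834
Value: -834



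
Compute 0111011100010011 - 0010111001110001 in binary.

Method 1 - Direct subtraction (column by column from the right: bit − bit − borrow-in; if negative, add 2 and borrow 1 from the next column):
borrow: 0001000111000000
        0111011100010011
-       0010111001110001
------------------------
        0100100010100010

Method 2 - Add two's complement:
Two's complement of 0010111001110001: invert → 1101000110001110, add 1 → 1101000110001111
  0111011100010011
+ 1101000110001111
------------------
 10100100010100010  (end carry out of the top bit = 1)
Discarding the end carry: 0100100010100010
Decimal check:
  0111011100010011 = 16384 + 8192 + 4096 + 1024 + 512 + 256 + 16 + 2 + 1 = 30483
  0010111001110001 = 8192 + 2048 + 1024 + 512 + 64 + 32 + 16 + 1 = 11889
  30483 - 11889 = 18594, and 0100100010100010 = 16384 + 2048 + 128 + 32 + 2 = 18594 ✓



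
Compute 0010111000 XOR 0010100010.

XOR: 1 when bits differ
  0010111000
^ 0010100010
------------
  0000011010
Decimal: 184 ^ 162 = 26



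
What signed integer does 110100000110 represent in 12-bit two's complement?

Binary: 110100000110
Sign bit: 1 (negative)
Invert: 001011111001
Add 1:  001011111010
Magnitude: 001011111010 = 512 + 128 + 64 + 32 + 16 + 8 + 2 = 762
Value: -762



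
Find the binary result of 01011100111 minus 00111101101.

Method 1 - Direct subtraction (column by column from the right: bit − bit − borrow-in; if negative, add 2 and borrow 1 from the next column):
borrow: 01111110000
        01011100111
-       00111101101
-------------------
        00011111010

Method 2 - Add two's complement:
Two's complement of 00111101101: invert → 11000010010, add 1 → 11000010011
  01011100111
+ 11000010011
-------------
 100011111010  (end carry out of the top bit = 1)
Discarding the end carry: 00011111010
Decimal check:
  01011100111 = 512 + 128 + 64 + 32 + 4 + 2 + 1 = 743
  00111101101 = 256 + 128 + 64 + 32 + 8 + 4 + 1 = 493
  743 - 493 = 250, and 00011111010 = 128 + 64 + 32 + 16 + 8 + 2 = 250 ✓



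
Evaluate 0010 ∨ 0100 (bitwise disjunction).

OR: 1 when either bit is 1
  0010
| 0100
------
  0110
Decimal: 2 | 4 = 6



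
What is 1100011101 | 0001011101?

OR: 1 when either bit is 1
  1100011101
| 0001011101
------------
  1101011101
Decimal: 797 | 93 = 861



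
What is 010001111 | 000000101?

OR: 1 when either bit is 1
  010001111
| 000000101
-----------
  010001111
Decimal: 143 | 5 = 143



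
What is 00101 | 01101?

OR: 1 when either bit is 1
  00101
| 01101
-------
  01101
Decimal: 5 | 13 = 13



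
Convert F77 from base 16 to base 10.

Expand by place value (powers of 16):
Digit values: F = 15
F77 = 15 × 16^2 + 7 × 16^1 + 7 × 16^0
= 15 × 256 + 7 × 16 + 7 × 1
= 3840 + 112 + 7
= 3959



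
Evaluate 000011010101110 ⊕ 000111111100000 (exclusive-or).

XOR: 1 when bits differ
  000011010101110
^ 000111111100000
-----------------
  000100101001110
Decimal: 1710 ^ 4064 = 2382



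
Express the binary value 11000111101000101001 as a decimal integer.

Sum of powers of 2 for each 1-bit:
2^0 + 2^3 + 2^5 + 2^9 + 2^11 + 2^12 + 2^13 + 2^14 + 2^18 + 2^19
= 1 + 8 + 32 + 512 + 2048 + 4096 + 8192 + 16384 + 262144 + 524288
= 817705



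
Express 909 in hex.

Using repeated division by 16 (digits 10–15 are A–F):
909 ÷ 16 = 56 remainder 13 (D)
56 ÷ 16 = 3 remainder 8
3 ÷ 16 = 0 remainder 3
Reading remainders bottom to top: 38D



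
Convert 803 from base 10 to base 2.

Using repeated division by 2:
803 ÷ 2 = 401 remainder 1
401 ÷ 2 = 200 remainder 1
200 ÷ 2 = 100 remainder 0
100 ÷ 2 = 50 remainder 0
50 ÷ 2 = 25 remainder 0
25 ÷ 2 = 12 remainder 1
12 ÷ 2 = 6 remainder 0
6 ÷ 2 = 3 remainder 0
3 ÷ 2 = 1 remainder 1
1 ÷ 2 = 0 remainder 1
Reading remainders bottom to top: 1100100011



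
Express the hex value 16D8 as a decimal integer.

Expand by place value (powers of 16):
Digit values: D = 13
16D8 = 1 × 16^3 + 6 × 16^2 + 13 × 16^1 + 8 × 16^0
= 1 × 4096 + 6 × 256 + 13 × 16 + 8 × 1
= 4096 + 1536 + 208 + 8
= 5848



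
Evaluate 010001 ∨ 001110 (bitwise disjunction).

OR: 1 when either bit is 1
  010001
| 001110
--------
  011111
Decimal: 17 | 14 = 31



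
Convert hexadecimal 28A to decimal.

Expand by place value (powers of 16):
Digit values: A = 10
28A = 2 × 16^2 + 8 × 16^1 + 10 × 16^0
= 2 × 256 + 8 × 16 + 10 × 1
= 512 + 128 + 10
= 650



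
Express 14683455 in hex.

Using repeated division by 16 (digits 10–15 are A–F):
14683455 ÷ 16 = 917715 remainder 15 (F)
917715 ÷ 16 = 57357 remainder 3
57357 ÷ 16 = 3584 remainder 13 (D)
3584 ÷ 16 = 224 remainder 0
224 ÷ 16 = 14 remainder 0
14 ÷ 16 = 0 remainder 14 (E)
Reading remainders bottom to top: E00D3F



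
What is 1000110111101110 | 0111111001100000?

OR: 1 when either bit is 1
  1000110111101110
| 0111111001100000
------------------
  1111111111101110
Decimal: 36334 | 32352 = 65518



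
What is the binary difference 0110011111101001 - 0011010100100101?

Method 1 - Direct subtraction (column by column from the right: bit − bit − borrow-in; if negative, add 2 and borrow 1 from the next column):
borrow: 0110000000001000
        0110011111101001
-       0011010100100101
------------------------
        0011001011000100

Method 2 - Add two's complement:
Two's complement of 0011010100100101: invert → 1100101011011010, add 1 → 1100101011011011
  0110011111101001
+ 1100101011011011
------------------
 10011001011000100  (end carry out of the top bit = 1)
Discarding the end carry: 0011001011000100
Decimal check:
  0110011111101001 = 16384 + 8192 + 1024 + 512 + 256 + 128 + 64 + 32 + 8 + 1 = 26601
  0011010100100101 = 8192 + 4096 + 1024 + 256 + 32 + 4 + 1 = 13605
  26601 - 13605 = 12996, and 0011001011000100 = 8192 + 4096 + 512 + 128 + 64 + 4 = 12996 ✓



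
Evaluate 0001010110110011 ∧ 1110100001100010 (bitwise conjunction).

AND: 1 only when both bits are 1
  0001010110110011
& 1110100001100010
------------------
  0000000000100010
Decimal: 5555 & 59490 = 34



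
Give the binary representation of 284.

Using repeated division by 2:
284 ÷ 2 = 142 remainder 0
142 ÷ 2 = 71 remainder 0
71 ÷ 2 = 35 remainder 1
35 ÷ 2 = 17 remainder 1
17 ÷ 2 = 8 remainder 1
8 ÷ 2 = 4 remainder 0
4 ÷ 2 = 2 remainder 0
2 ÷ 2 = 1 remainder 0
1 ÷ 2 = 0 remainder 1
Reading remainders bottom to top: 100011100



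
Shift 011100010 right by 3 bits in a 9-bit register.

Original: 011100010 (decimal 226)
Shift right by 3 positions
Drop the 3 low bits; fill with zeros on the left
Result: 000011100 (decimal 28)
Equivalent: 226 >> 3 = 226 ÷ 2^3 = 28



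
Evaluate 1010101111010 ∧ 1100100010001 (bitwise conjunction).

AND: 1 only when both bits are 1
  1010101111010
& 1100100010001
---------------
  1000100010000
Decimal: 5498 & 6417 = 4368



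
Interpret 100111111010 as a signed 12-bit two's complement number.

Binary: 100111111010
Sign bit: 1 (negative)
Invert: 011000000101
Add 1:  011000000110
Magnitude: 011000000110 = 1024 + 512 + 4 + 2 = 1542
Value: -1542



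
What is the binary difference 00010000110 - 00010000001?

Method 1 - Direct subtraction (column by column from the right: bit − bit − borrow-in; if negative, add 2 and borrow 1 from the next column):
borrow: 00000000010
        00010000110
-       00010000001
-------------------
        00000000101

Method 2 - Add two's complement:
Two's complement of 00010000001: invert → 11101111110, add 1 → 11101111111
  00010000110
+ 11101111111
-------------
 100000000101  (end carry out of the top bit = 1)
Discarding the end carry: 00000000101
Decimal check:
  00010000110 = 128 + 4 + 2 = 134
  00010000001 = 128 + 1 = 129
  134 - 129 = 5, and 00000000101 = 4 + 1 = 5 ✓



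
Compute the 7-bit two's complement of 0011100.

Original: 0011100
Step 1 - Invert all bits: 1100011
Step 2 - Add 1: 1100100
Verification: 0011100 + 1100100 = 10000000; discarding the end carry (carry out of the top bit) leaves the 7-bit value 0000000, as required for x + (-x)



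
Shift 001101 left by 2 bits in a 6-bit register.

Original: 001101 (decimal 13)
Shift left by 2 positions
Append 2 zeros on the right
Result: 110100 (decimal 52)
Equivalent: 13 << 2 = 13 × 2^2 = 52

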